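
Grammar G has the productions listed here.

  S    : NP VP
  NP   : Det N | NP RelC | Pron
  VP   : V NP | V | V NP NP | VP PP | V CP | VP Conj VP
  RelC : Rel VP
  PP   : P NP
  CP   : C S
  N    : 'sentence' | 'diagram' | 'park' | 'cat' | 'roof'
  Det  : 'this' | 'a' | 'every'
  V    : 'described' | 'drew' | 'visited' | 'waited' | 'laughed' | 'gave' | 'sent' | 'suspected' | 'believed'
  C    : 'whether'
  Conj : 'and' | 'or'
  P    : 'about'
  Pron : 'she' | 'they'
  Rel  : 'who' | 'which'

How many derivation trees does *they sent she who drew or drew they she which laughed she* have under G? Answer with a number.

Two of the 6 distinct bracketings:
[S [NP [Pron they]] [VP [V sent] [NP [NP [Pron she]] [RelC [Rel who] [VP [VP [V drew]] [Conj or] [VP [V drew] [NP [Pron they]] [NP [NP [Pron she]] [RelC [Rel which] [VP [V laughed] [NP [Pron she]]]]]]]]]]]
[S [NP [Pron they]] [VP [V sent] [NP [NP [NP [Pron she]] [RelC [Rel who] [VP [VP [V drew]] [Conj or] [VP [V drew] [NP [Pron they]] [NP [Pron she]]]]]] [RelC [Rel which] [VP [V laughed] [NP [Pron she]]]]]]]
The trees differ in how a recursive rule is bracketed over the same span.

6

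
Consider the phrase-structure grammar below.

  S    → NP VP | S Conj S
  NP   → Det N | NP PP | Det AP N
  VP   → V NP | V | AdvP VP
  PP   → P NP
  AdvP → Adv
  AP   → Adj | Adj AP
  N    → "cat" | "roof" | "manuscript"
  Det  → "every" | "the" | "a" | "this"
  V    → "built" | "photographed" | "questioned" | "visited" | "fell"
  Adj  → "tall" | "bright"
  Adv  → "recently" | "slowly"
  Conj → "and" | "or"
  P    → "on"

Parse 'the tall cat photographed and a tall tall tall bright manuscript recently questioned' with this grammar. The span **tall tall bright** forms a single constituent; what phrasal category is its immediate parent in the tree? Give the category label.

AP

S
  S
    NP
      Det: the
      AP
        Adj: tall
      N: cat
    VP
      V: photographed
  Conj: and
  S
    NP
      Det: a
      AP
        Adj: tall
        AP
          Adj: tall
          AP
            Adj: tall
            AP
              Adj: bright
      N: manuscript
    VP
      AdvP
        Adv: recently
      VP
        V: questioned
The span 'tall tall bright' is the AP node built by AP → Adj AP.
Its mother is the AP built by AP → Adj AP.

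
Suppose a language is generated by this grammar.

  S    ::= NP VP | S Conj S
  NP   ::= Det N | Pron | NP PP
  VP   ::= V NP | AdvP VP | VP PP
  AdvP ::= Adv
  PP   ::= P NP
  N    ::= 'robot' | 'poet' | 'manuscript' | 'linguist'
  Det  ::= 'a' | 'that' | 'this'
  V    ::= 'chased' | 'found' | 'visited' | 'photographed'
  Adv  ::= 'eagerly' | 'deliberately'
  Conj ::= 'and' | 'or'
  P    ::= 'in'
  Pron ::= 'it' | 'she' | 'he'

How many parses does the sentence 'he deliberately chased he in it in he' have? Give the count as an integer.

9

Two of the 9 distinct bracketings:
[S [NP [Pron he]] [VP [AdvP [Adv deliberately]] [VP [V chased] [NP [NP [Pron he]] [PP [P in] [NP [NP [Pron it]] [PP [P in] [NP [Pron he]]]]]]]]]
[S [NP [Pron he]] [VP [AdvP [Adv deliberately]] [VP [V chased] [NP [NP [NP [Pron he]] [PP [P in] [NP [Pron it]]]] [PP [P in] [NP [Pron he]]]]]]]
The trees differ in how a recursive rule is bracketed over the same span.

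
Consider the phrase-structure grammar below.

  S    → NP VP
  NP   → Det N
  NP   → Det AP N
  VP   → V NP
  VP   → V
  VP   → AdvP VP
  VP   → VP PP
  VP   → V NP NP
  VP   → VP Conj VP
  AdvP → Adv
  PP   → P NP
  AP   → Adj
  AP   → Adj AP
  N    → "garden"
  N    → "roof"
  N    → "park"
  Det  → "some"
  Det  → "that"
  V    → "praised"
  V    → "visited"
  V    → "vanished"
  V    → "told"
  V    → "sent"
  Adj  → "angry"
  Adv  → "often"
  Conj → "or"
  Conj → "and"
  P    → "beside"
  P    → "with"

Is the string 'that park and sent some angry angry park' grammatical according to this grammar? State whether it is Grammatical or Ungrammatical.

Ungrammatical

For S → NP VP, the only prefix that parses as NP is 'that park', but the remainder 'and sent some angry angry park' is not a VP under these rules.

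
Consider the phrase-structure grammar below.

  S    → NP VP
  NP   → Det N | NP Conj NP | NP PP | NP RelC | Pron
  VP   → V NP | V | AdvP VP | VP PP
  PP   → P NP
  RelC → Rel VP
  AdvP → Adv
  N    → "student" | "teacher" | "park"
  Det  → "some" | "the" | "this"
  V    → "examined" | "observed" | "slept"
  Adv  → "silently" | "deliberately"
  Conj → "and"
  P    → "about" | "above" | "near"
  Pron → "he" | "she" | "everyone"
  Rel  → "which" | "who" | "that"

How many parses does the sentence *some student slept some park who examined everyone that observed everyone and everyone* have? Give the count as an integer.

5

Two of the 5 distinct bracketings:
[S [NP [Det some] [N student]] [VP [V slept] [NP [NP [NP [Det some] [N park]] [RelC [Rel who] [VP [V examined] [NP [NP [Pron everyone]] [RelC [Rel that] [VP [V observed] [NP [Pron everyone]]]]]]]] [Conj and] [NP [Pron everyone]]]]]
[S [NP [Det some] [N student]] [VP [V slept] [NP [NP [NP [NP [Det some] [N park]] [RelC [Rel who] [VP [V examined] [NP [Pron everyone]]]]] [RelC [Rel that] [VP [V observed] [NP [Pron everyone]]]]] [Conj and] [NP [Pron everyone]]]]]
The trees differ in how a recursive rule is bracketed over the same span.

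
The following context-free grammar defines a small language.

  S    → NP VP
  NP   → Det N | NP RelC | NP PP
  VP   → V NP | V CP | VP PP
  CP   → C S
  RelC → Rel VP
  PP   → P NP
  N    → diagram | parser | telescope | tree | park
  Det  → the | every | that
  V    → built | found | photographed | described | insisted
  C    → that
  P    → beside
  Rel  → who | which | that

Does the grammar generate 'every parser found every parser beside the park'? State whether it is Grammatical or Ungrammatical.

[S [NP [Det every] [N parser]] [VP [V found] [NP [NP [Det every] [N parser]] [PP [P beside] [NP [Det the] [N park]]]]]]
The bracketing above is licensed at every node by one of the given productions, with S at the root.

Grammatical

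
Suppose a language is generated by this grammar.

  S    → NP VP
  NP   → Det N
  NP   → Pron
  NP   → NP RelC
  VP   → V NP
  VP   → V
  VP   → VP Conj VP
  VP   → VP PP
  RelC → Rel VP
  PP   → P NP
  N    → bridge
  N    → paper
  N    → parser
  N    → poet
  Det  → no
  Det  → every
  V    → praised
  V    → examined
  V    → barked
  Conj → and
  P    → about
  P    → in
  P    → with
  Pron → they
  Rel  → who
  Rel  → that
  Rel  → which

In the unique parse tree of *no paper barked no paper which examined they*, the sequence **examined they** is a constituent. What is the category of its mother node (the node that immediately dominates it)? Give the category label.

RelC

[S [NP [Det no] [N paper]] [VP [V barked] [NP [NP [Det no] [N paper]] [RelC [Rel which] [VP [V examined] [NP [Pron they]]]]]]]
The span 'examined they' is the VP node built by VP → V NP.
Its mother is the RelC built by RelC → Rel VP.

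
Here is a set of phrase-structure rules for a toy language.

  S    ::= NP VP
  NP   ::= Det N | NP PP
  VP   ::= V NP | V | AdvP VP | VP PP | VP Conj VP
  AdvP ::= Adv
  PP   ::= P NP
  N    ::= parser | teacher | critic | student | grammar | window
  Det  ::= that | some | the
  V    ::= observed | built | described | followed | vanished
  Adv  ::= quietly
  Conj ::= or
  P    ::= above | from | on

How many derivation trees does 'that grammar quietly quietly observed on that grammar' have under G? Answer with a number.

Two of the 3 distinct bracketings:
[S [NP [Det that] [N grammar]] [VP [AdvP [Adv quietly]] [VP [AdvP [Adv quietly]] [VP [VP [V observed]] [PP [P on] [NP [Det that] [N grammar]]]]]]]
[S [NP [Det that] [N grammar]] [VP [AdvP [Adv quietly]] [VP [VP [AdvP [Adv quietly]] [VP [V observed]]] [PP [P on] [NP [Det that] [N grammar]]]]]]
The trees differ in how a recursive rule is bracketed over the same span.

3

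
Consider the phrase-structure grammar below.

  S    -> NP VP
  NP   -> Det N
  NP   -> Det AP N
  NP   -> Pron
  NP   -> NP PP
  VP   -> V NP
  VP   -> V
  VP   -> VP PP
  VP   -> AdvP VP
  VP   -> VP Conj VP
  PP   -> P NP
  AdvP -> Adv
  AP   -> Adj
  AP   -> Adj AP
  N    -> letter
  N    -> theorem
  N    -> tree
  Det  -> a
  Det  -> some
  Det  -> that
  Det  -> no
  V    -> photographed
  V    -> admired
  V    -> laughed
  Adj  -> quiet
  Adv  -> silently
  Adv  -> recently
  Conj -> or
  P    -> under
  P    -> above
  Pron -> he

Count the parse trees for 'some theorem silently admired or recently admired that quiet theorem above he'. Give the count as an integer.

Two of the 9 distinct bracketings:
[S [NP [Det some] [N theorem]] [VP [VP [AdvP [Adv silently]] [VP [VP [V admired]] [Conj or] [VP [AdvP [Adv recently]] [VP [V admired] [NP [Det that] [AP [Adj quiet]] [N theorem]]]]]] [PP [P above] [NP [Pron he]]]]]
[S [NP [Det some] [N theorem]] [VP [VP [VP [AdvP [Adv silently]] [VP [V admired]]] [Conj or] [VP [AdvP [Adv recently]] [VP [V admired] [NP [Det that] [AP [Adj quiet]] [N theorem]]]]] [PP [P above] [NP [Pron he]]]]]
The trees differ in how a recursive rule is bracketed over the same span.

9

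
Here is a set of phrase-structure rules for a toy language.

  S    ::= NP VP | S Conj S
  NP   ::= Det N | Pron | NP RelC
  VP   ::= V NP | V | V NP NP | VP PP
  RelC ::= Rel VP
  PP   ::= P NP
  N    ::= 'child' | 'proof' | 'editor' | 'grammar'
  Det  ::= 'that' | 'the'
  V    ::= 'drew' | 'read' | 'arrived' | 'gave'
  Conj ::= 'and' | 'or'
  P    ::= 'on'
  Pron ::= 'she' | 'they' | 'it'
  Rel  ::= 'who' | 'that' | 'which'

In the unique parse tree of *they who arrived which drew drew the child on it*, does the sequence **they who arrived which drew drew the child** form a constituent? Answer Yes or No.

No

[S [NP [NP [NP [Pron they]] [RelC [Rel who] [VP [V arrived]]]] [RelC [Rel which] [VP [V drew]]]] [VP [VP [V drew] [NP [Det the] [N child]]] [PP [P on] [NP [Pron it]]]]]
The smallest constituent containing 'they who arrived which drew drew the child' is the S spanning 'they who arrived which drew drew the child on it'; no single node in the tree dominates exactly the given words.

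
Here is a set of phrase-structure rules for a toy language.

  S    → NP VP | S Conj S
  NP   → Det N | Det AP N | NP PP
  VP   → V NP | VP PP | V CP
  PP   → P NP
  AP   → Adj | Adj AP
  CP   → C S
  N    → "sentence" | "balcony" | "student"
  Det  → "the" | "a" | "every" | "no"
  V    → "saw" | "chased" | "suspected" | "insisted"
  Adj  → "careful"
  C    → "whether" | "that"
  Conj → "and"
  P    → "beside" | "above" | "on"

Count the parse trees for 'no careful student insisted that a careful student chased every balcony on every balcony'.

3

Two of the 3 distinct bracketings:
[S [NP [Det no] [AP [Adj careful]] [N student]] [VP [VP [V insisted] [CP [C that] [S [NP [Det a] [AP [Adj careful]] [N student]] [VP [V chased] [NP [Det every] [N balcony]]]]]] [PP [P on] [NP [Det every] [N balcony]]]]]
[S [NP [Det no] [AP [Adj careful]] [N student]] [VP [V insisted] [CP [C that] [S [NP [Det a] [AP [Adj careful]] [N student]] [VP [V chased] [NP [NP [Det every] [N balcony]] [PP [P on] [NP [Det every] [N balcony]]]]]]]]]
The difference turns on whether NP → NP PP is used at the relevant span, versus an alternative expansion of NP.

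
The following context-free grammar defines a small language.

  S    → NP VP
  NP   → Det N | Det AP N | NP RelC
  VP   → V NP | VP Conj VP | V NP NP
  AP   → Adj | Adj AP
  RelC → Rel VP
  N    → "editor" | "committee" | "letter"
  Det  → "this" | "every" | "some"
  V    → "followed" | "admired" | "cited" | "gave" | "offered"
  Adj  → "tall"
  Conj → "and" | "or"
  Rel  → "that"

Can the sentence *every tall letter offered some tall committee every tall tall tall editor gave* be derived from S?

For S → NP VP, the only prefix that parses as NP is 'every tall letter', but the remainder 'offered some tall committee every tall tall tall editor gave' is not a VP under these rules.

Ungrammatical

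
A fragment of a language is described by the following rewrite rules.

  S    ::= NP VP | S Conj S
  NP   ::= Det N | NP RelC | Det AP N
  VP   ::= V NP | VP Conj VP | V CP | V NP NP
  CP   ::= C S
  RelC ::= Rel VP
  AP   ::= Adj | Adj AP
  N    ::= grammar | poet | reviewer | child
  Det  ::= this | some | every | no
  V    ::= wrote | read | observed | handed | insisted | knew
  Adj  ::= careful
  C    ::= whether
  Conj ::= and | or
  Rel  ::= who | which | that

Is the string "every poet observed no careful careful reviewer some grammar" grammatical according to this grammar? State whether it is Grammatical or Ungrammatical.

[S [NP [Det every] [N poet]] [VP [V observed] [NP [Det no] [AP [Adj careful] [AP [Adj careful]]] [N reviewer]] [NP [Det some] [N grammar]]]]
The bracketing above is licensed at every node by one of the given productions, with S at the root.

Grammatical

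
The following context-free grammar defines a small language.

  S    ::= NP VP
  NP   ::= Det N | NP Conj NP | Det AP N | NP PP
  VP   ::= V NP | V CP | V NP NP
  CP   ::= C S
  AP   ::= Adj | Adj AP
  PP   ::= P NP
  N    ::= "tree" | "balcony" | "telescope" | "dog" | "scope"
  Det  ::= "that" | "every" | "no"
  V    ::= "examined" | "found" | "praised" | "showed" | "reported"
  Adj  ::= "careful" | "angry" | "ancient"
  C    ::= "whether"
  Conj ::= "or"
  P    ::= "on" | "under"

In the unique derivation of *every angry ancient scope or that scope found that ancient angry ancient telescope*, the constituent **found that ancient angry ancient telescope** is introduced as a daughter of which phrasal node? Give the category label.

S
  NP
    NP
      Det: every
      AP
        Adj: angry
        AP
          Adj: ancient
      N: scope
    Conj: or
    NP
      Det: that
      N: scope
  VP
    V: found
    NP
      Det: that
      AP
        Adj: ancient
        AP
          Adj: angry
          AP
            Adj: ancient
      N: telescope
The span 'found that ancient angry ancient telescope' is the VP node built by VP → V NP.
Its mother is the S built by S → NP VP.

S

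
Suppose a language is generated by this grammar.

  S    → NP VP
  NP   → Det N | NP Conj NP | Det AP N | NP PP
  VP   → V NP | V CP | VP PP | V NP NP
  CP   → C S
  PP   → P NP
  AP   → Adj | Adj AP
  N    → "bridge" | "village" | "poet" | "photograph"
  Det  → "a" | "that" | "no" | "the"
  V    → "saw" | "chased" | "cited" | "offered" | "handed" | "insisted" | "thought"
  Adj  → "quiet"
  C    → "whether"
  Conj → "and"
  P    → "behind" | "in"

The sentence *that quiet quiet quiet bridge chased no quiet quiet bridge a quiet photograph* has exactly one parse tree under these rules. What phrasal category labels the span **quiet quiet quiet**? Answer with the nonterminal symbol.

S
  NP
    Det: that
    AP
      Adj: quiet
      AP
        Adj: quiet
        AP
          Adj: quiet
    N: bridge
  VP
    V: chased
    NP
      Det: no
      AP
        Adj: quiet
        AP
          Adj: quiet
      N: bridge
    NP
      Det: a
      AP
        Adj: quiet
      N: photograph
The span 'quiet quiet quiet' is the AP node built by AP → Adj AP.

AP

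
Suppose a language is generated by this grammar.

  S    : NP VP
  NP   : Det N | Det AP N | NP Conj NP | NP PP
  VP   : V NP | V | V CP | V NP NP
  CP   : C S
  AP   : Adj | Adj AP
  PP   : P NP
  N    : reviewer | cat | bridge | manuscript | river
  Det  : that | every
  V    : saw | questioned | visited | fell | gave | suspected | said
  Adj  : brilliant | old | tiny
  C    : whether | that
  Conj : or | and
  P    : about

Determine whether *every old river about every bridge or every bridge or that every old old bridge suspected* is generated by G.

Ungrammatical

For S → NP VP, every NP-prefix leaves a non-VP remainder: after 'every old river' the remainder is not a VP; after 'every old river about every bridge' the remainder is not a VP; after 'every old river about every bridge or every bridge' the remainder is not a VP.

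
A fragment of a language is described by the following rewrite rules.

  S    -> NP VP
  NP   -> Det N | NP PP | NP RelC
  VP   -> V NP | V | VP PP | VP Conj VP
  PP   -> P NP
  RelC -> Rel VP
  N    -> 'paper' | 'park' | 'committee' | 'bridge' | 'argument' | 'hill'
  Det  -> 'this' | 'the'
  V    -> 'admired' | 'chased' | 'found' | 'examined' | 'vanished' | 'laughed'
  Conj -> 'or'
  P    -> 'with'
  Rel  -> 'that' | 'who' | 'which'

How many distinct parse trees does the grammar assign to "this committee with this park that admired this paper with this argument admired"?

Two of the 7 distinct bracketings:
[S [NP [NP [Det this] [N committee]] [PP [P with] [NP [NP [NP [Det this] [N park]] [RelC [Rel that] [VP [V admired] [NP [Det this] [N paper]]]]] [PP [P with] [NP [Det this] [N argument]]]]]] [VP [V admired]]]
[S [NP [NP [Det this] [N committee]] [PP [P with] [NP [NP [Det this] [N park]] [RelC [Rel that] [VP [V admired] [NP [NP [Det this] [N paper]] [PP [P with] [NP [Det this] [N argument]]]]]]]]] [VP [V admired]]]
The trees differ in how a recursive rule is bracketed over the same span.

7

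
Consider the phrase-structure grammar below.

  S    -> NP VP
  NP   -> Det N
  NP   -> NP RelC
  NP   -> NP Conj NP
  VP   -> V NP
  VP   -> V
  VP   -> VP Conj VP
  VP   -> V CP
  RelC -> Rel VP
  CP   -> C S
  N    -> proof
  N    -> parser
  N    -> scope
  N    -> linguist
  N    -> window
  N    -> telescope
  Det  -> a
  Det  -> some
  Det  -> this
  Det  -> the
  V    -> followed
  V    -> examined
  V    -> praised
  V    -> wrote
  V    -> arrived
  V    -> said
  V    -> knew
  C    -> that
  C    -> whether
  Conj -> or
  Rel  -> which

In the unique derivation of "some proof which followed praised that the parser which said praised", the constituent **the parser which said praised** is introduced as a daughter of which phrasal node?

[S [NP [NP [Det some] [N proof]] [RelC [Rel which] [VP [V followed]]]] [VP [V praised] [CP [C that] [S [NP [NP [Det the] [N parser]] [RelC [Rel which] [VP [V said]]]] [VP [V praised]]]]]]
The span 'the parser which said praised' is the S node built by S → NP VP.
Its mother is the CP built by CP → C S.

CP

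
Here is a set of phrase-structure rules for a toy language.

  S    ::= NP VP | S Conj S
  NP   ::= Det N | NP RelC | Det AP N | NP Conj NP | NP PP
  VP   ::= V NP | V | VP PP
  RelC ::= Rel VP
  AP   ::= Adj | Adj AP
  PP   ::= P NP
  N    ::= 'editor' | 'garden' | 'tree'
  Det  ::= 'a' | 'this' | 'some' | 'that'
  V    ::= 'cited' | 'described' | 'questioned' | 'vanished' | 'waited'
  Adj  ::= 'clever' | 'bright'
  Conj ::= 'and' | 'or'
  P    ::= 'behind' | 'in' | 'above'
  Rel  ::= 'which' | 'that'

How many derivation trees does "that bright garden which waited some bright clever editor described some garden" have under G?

[S [NP [NP [Det that] [AP [Adj bright]] [N garden]] [RelC [Rel which] [VP [V waited] [NP [Det some] [AP [Adj bright] [AP [Adj clever]]] [N editor]]]]] [VP [V described] [NP [Det some] [N garden]]]]
No rule offers an alternative attachment or grouping for any span, so this is the only derivation.

1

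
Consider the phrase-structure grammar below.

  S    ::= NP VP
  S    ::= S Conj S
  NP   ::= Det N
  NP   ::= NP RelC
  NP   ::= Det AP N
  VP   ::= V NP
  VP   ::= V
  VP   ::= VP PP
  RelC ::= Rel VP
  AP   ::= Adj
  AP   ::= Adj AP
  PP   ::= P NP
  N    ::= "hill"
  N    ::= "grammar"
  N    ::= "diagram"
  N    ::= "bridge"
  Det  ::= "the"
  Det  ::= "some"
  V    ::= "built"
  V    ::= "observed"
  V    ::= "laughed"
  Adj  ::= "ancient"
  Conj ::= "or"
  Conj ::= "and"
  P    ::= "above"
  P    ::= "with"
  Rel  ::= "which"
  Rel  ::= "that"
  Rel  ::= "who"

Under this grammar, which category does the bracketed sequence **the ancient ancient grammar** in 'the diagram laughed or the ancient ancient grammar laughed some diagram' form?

[S [S [NP [Det the] [N diagram]] [VP [V laughed]]] [Conj or] [S [NP [Det the] [AP [Adj ancient] [AP [Adj ancient]]] [N grammar]] [VP [V laughed] [NP [Det some] [N diagram]]]]]
The span 'the ancient ancient grammar' is the NP node built by NP → Det AP N.

NP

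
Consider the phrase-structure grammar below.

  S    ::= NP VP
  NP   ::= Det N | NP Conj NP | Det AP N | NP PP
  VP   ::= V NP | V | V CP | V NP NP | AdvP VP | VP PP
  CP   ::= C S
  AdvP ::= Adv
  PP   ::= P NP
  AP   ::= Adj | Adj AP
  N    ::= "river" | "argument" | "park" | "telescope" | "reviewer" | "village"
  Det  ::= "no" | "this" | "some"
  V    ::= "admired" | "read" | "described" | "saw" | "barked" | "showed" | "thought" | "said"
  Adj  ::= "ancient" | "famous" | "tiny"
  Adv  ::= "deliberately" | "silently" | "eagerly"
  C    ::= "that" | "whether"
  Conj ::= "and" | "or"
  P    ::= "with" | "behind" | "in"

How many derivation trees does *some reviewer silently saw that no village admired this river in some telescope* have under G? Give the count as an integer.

Two of the 4 distinct bracketings:
[S [NP [Det some] [N reviewer]] [VP [AdvP [Adv silently]] [VP [V saw] [CP [C that] [S [NP [Det no] [N village]] [VP [V admired] [NP [NP [Det this] [N river]] [PP [P in] [NP [Det some] [N telescope]]]]]]]]]]
[S [NP [Det some] [N reviewer]] [VP [AdvP [Adv silently]] [VP [V saw] [CP [C that] [S [NP [Det no] [N village]] [VP [VP [V admired] [NP [Det this] [N river]]] [PP [P in] [NP [Det some] [N telescope]]]]]]]]]
The difference turns on whether NP → NP PP is used at the relevant span, versus an alternative expansion of NP.

4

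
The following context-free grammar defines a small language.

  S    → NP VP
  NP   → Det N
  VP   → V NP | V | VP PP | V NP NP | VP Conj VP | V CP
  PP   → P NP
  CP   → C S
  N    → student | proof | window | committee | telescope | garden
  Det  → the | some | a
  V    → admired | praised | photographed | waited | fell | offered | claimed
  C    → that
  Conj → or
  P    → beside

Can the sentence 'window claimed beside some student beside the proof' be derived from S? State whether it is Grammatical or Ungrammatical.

Ungrammatical

For S → NP VP, no prefix of the string parses as an NP.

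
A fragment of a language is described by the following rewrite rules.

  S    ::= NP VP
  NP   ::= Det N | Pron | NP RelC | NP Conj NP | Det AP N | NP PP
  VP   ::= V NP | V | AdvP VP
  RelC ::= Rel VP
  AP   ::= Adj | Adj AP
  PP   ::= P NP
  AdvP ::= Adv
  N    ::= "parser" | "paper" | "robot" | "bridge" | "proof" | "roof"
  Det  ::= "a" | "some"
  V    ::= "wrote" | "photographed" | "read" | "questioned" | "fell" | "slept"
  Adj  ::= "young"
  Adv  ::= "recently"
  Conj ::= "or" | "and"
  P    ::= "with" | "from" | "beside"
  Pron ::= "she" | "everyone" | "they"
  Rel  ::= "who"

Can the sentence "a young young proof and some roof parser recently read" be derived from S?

Ungrammatical

An N word can never sit immediately before an N word in any string this grammar generates, so the substring 'roof parser' rules out a derivation.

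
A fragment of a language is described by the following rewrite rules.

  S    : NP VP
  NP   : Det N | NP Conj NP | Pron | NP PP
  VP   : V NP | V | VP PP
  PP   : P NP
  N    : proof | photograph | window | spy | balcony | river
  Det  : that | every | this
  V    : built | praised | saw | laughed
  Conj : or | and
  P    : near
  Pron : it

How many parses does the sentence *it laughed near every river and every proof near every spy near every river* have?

Two of the 9 distinct bracketings:
[S [NP [Pron it]] [VP [VP [V laughed]] [PP [P near] [NP [NP [Det every] [N river]] [Conj and] [NP [NP [Det every] [N proof]] [PP [P near] [NP [NP [Det every] [N spy]] [PP [P near] [NP [Det every] [N river]]]]]]]]]]
[S [NP [Pron it]] [VP [VP [V laughed]] [PP [P near] [NP [NP [Det every] [N river]] [Conj and] [NP [NP [NP [Det every] [N proof]] [PP [P near] [NP [Det every] [N spy]]]] [PP [P near] [NP [Det every] [N river]]]]]]]]
The trees differ in how a recursive rule is bracketed over the same span.

9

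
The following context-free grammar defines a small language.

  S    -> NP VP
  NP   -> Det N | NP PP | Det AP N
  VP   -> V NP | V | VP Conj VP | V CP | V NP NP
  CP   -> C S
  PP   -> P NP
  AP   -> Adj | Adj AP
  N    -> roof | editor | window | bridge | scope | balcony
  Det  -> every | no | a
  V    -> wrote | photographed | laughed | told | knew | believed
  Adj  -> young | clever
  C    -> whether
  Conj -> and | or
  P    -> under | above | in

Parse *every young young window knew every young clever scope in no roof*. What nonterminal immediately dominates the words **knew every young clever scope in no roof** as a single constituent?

[S [NP [Det every] [AP [Adj young] [AP [Adj young]]] [N window]] [VP [V knew] [NP [NP [Det every] [AP [Adj young] [AP [Adj clever]]] [N scope]] [PP [P in] [NP [Det no] [N roof]]]]]]
The span 'knew every young clever scope in no roof' is the VP node built by VP → V NP.

VP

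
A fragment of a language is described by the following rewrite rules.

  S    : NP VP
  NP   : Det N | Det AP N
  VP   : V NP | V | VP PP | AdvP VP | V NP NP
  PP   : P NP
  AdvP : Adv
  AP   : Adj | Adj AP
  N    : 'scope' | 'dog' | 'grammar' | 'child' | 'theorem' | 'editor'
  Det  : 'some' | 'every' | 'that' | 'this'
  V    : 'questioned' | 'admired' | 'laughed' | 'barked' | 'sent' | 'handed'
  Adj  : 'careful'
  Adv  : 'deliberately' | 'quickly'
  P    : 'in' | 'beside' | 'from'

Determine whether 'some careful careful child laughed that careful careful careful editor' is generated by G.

[S [NP [Det some] [AP [Adj careful] [AP [Adj careful]]] [N child]] [VP [V laughed] [NP [Det that] [AP [Adj careful] [AP [Adj careful] [AP [Adj careful]]]] [N editor]]]]
Each bracket corresponds to one application of a listed rule, so the string is derivable from S.

Grammatical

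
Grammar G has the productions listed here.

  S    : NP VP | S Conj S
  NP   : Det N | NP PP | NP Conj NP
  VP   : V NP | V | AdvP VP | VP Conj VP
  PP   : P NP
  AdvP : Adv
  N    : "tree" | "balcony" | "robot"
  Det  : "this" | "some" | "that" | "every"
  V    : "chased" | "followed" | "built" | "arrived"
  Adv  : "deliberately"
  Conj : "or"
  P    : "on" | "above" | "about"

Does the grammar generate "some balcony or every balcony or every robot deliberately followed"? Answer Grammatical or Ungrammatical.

Grammatical

[S [NP [NP [Det some] [N balcony]] [Conj or] [NP [NP [Det every] [N balcony]] [Conj or] [NP [Det every] [N robot]]]] [VP [AdvP [Adv deliberately]] [VP [V followed]]]]
Every word is introduced by a lexical rule and the phrasal rules combine the resulting categories into a single S.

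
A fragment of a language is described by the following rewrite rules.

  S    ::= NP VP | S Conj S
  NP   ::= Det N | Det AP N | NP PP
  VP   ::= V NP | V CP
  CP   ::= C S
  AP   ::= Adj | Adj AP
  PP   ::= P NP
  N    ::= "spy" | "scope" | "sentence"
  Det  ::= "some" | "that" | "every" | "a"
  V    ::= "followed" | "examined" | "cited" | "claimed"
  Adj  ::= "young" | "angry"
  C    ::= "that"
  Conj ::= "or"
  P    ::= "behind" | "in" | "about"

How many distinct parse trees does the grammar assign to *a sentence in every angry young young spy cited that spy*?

[S [NP [NP [Det a] [N sentence]] [PP [P in] [NP [Det every] [AP [Adj angry] [AP [Adj young] [AP [Adj young]]]] [N spy]]]] [VP [V cited] [NP [Det that] [N spy]]]]
No rule offers an alternative attachment or grouping for any span, so this is the only derivation.

1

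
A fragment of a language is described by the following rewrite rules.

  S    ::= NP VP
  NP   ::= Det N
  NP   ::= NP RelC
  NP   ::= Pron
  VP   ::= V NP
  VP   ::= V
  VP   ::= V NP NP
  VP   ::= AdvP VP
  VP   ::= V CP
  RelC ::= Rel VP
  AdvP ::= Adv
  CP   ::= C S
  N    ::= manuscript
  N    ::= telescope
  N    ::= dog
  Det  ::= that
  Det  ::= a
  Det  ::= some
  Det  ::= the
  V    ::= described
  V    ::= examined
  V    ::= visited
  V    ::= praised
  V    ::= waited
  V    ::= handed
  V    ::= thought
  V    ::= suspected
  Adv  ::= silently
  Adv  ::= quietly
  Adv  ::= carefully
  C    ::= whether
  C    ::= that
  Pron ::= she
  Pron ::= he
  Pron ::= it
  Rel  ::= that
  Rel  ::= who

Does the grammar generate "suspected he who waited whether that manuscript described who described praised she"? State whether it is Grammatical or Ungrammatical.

Ungrammatical

For S → NP VP, no prefix of the string parses as an NP.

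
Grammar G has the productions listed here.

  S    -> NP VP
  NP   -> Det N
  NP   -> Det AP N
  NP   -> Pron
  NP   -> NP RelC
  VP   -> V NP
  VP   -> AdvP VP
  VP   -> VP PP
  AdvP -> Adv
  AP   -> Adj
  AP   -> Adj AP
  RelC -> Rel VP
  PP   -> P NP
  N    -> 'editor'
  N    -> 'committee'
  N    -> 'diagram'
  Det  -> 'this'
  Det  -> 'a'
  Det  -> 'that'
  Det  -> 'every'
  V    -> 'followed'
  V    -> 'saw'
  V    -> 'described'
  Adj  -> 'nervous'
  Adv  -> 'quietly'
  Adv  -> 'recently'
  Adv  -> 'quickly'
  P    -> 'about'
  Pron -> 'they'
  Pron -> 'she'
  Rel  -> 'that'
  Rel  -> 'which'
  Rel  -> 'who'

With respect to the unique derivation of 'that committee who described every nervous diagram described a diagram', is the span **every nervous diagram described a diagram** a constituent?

No

[S [NP [NP [Det that] [N committee]] [RelC [Rel who] [VP [V described] [NP [Det every] [AP [Adj nervous]] [N diagram]]]]] [VP [V described] [NP [Det a] [N diagram]]]]
The smallest constituent containing 'every nervous diagram described a diagram' is the S spanning 'that committee who described every nervous diagram described a diagram'; no single node in the tree dominates exactly the given words.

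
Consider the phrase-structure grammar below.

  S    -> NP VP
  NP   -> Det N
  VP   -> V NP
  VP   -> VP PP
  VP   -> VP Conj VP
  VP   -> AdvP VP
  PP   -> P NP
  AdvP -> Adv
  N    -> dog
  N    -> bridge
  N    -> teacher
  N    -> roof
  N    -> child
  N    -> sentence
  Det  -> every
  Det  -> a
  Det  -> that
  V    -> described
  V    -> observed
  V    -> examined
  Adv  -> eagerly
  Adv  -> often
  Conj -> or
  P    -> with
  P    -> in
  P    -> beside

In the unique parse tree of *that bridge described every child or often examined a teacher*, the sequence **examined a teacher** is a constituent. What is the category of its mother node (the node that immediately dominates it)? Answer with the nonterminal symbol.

VP

[S [NP [Det that] [N bridge]] [VP [VP [V described] [NP [Det every] [N child]]] [Conj or] [VP [AdvP [Adv often]] [VP [V examined] [NP [Det a] [N teacher]]]]]]
The span 'examined a teacher' is the VP node built by VP → V NP.
Its mother is the VP built by VP → AdvP VP.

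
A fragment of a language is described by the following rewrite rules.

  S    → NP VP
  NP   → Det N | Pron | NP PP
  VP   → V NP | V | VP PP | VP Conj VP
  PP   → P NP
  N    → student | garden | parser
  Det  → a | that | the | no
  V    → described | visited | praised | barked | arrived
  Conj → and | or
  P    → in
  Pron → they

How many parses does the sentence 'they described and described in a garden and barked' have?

3

Two of the 3 distinct bracketings:
[S [NP [Pron they]] [VP [VP [V described]] [Conj and] [VP [VP [VP [V described]] [PP [P in] [NP [Det a] [N garden]]]] [Conj and] [VP [V barked]]]]]
[S [NP [Pron they]] [VP [VP [VP [VP [V described]] [Conj and] [VP [V described]]] [PP [P in] [NP [Det a] [N garden]]]] [Conj and] [VP [V barked]]]]
The trees differ in how a recursive rule is bracketed over the same span.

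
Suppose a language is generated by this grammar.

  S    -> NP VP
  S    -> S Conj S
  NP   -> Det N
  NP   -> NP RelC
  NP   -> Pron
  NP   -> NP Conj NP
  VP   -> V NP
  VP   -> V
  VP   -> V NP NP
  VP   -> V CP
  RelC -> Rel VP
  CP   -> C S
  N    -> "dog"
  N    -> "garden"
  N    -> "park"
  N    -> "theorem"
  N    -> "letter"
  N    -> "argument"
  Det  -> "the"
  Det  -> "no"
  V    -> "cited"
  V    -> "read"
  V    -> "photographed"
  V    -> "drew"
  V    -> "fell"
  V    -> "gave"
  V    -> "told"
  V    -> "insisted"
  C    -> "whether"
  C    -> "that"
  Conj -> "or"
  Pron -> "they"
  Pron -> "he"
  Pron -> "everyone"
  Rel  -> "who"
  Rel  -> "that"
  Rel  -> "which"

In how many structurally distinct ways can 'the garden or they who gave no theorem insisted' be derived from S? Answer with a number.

2

The two bracketings:
[S [NP [NP [NP [Det the] [N garden]] [Conj or] [NP [Pron they]]] [RelC [Rel who] [VP [V gave] [NP [Det no] [N theorem]]]]] [VP [V insisted]]]
[S [NP [NP [Det the] [N garden]] [Conj or] [NP [NP [Pron they]] [RelC [Rel who] [VP [V gave] [NP [Det no] [N theorem]]]]]] [VP [V insisted]]]
The trees differ in how a recursive rule is bracketed over the same span.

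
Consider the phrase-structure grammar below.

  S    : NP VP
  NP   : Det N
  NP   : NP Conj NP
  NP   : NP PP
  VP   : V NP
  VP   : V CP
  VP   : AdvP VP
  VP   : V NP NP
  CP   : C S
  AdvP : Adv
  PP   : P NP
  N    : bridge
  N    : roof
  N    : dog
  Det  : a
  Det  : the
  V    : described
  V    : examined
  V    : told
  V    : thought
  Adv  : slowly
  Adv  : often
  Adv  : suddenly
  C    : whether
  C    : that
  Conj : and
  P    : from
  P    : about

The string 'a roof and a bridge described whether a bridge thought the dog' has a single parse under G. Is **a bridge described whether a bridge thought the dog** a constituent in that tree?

[S [NP [NP [Det a] [N roof]] [Conj and] [NP [Det a] [N bridge]]] [VP [V described] [CP [C whether] [S [NP [Det a] [N bridge]] [VP [V thought] [NP [Det the] [N dog]]]]]]]
The smallest constituent containing 'a bridge described whether a bridge thought the dog' is the S spanning 'a roof and a bridge described whether a bridge thought the dog'; no single node in the tree dominates exactly the given words.

No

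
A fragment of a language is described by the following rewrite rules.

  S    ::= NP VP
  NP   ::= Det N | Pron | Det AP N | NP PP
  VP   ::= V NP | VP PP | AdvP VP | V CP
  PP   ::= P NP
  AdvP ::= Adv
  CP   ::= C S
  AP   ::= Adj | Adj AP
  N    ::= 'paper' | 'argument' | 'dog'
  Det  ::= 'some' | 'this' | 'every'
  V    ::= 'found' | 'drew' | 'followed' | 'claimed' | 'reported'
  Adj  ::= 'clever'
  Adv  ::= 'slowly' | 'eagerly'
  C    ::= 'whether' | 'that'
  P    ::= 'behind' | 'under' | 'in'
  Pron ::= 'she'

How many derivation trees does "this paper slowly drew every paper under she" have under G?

3

Two of the 3 distinct bracketings:
[S [NP [Det this] [N paper]] [VP [VP [AdvP [Adv slowly]] [VP [V drew] [NP [Det every] [N paper]]]] [PP [P under] [NP [Pron she]]]]]
[S [NP [Det this] [N paper]] [VP [AdvP [Adv slowly]] [VP [V drew] [NP [NP [Det every] [N paper]] [PP [P under] [NP [Pron she]]]]]]]
The difference turns on whether NP → NP PP is used at the relevant span, versus an alternative expansion of NP.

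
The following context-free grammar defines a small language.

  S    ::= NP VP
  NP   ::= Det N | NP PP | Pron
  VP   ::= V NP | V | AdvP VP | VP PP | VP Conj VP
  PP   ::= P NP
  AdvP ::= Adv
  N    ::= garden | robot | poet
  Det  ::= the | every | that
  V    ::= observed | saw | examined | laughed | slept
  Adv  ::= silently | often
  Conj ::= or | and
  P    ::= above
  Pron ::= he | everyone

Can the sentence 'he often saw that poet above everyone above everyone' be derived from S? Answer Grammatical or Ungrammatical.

S
  NP
    Pron: he
  VP
    AdvP
      Adv: often
    VP
      V: saw
      NP
        NP
          Det: that
          N: poet
        PP
          P: above
          NP
            NP
              Pron: everyone
            PP
              P: above
              NP
                Pron: everyone
Each bracket corresponds to one application of a listed rule, so the string is derivable from S.

Grammatical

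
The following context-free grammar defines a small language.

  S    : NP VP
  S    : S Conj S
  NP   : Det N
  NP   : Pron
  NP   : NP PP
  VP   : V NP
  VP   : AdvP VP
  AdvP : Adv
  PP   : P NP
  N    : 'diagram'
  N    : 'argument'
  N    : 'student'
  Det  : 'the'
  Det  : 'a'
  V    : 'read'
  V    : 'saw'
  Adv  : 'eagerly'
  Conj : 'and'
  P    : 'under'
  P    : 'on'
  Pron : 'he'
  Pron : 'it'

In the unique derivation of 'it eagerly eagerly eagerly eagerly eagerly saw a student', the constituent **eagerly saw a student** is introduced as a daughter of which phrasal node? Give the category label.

[S [NP [Pron it]] [VP [AdvP [Adv eagerly]] [VP [AdvP [Adv eagerly]] [VP [AdvP [Adv eagerly]] [VP [AdvP [Adv eagerly]] [VP [AdvP [Adv eagerly]] [VP [V saw] [NP [Det a] [N student]]]]]]]]]
The span 'eagerly saw a student' is the VP node built by VP → AdvP VP.
Its mother is the VP built by VP → AdvP VP.

VP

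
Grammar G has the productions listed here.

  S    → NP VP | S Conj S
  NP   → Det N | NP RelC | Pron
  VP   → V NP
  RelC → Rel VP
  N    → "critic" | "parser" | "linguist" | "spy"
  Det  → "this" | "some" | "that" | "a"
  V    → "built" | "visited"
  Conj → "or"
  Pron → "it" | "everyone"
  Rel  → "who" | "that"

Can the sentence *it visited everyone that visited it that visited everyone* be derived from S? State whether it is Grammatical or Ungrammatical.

[S [NP [Pron it]] [VP [V visited] [NP [NP [Pron everyone]] [RelC [Rel that] [VP [V visited] [NP [NP [Pron it]] [RelC [Rel that] [VP [V visited] [NP [Pron everyone]]]]]]]]]]
The bracketing above is licensed at every node by one of the given productions, with S at the root.

Grammatical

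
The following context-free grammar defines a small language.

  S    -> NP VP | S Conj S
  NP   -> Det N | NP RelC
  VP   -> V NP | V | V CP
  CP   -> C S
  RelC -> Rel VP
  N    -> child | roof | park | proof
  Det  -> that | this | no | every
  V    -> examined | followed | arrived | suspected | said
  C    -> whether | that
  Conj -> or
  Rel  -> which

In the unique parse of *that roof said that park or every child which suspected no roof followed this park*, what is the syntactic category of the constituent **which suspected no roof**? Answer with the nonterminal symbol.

RelC

[S [S [NP [Det that] [N roof]] [VP [V said] [NP [Det that] [N park]]]] [Conj or] [S [NP [NP [Det every] [N child]] [RelC [Rel which] [VP [V suspected] [NP [Det no] [N roof]]]]] [VP [V followed] [NP [Det this] [N park]]]]]
The span 'which suspected no roof' is the RelC node built by RelC → Rel VP.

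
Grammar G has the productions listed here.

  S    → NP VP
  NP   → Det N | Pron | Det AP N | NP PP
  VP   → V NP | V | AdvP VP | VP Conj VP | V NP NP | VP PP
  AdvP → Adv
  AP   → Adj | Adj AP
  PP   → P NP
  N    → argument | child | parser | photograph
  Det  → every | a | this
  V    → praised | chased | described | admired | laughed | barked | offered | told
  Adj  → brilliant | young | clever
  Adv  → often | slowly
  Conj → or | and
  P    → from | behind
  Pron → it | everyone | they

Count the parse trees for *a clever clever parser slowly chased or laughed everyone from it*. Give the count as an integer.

Two of the 7 distinct bracketings:
[S [NP [Det a] [AP [Adj clever] [AP [Adj clever]]] [N parser]] [VP [AdvP [Adv slowly]] [VP [VP [V chased]] [Conj or] [VP [V laughed] [NP [NP [Pron everyone]] [PP [P from] [NP [Pron it]]]]]]]]
[S [NP [Det a] [AP [Adj clever] [AP [Adj clever]]] [N parser]] [VP [AdvP [Adv slowly]] [VP [VP [V chased]] [Conj or] [VP [VP [V laughed] [NP [Pron everyone]]] [PP [P from] [NP [Pron it]]]]]]]
The difference turns on whether NP → NP PP is used at the relevant span, versus an alternative expansion of NP.

7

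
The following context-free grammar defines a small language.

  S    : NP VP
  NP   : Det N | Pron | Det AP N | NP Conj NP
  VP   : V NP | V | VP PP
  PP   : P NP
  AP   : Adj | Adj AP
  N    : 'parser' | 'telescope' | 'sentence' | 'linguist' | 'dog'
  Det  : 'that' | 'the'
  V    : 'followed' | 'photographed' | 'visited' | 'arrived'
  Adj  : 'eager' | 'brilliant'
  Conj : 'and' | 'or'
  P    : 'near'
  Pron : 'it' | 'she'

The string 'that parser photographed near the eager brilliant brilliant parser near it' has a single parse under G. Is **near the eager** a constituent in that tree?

[S [NP [Det that] [N parser]] [VP [VP [VP [V photographed]] [PP [P near] [NP [Det the] [AP [Adj eager] [AP [Adj brilliant] [AP [Adj brilliant]]]] [N parser]]]] [PP [P near] [NP [Pron it]]]]]
The smallest constituent containing 'near the eager' is the PP spanning 'near the eager brilliant brilliant parser'; no single node in the tree dominates exactly the given words.

No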